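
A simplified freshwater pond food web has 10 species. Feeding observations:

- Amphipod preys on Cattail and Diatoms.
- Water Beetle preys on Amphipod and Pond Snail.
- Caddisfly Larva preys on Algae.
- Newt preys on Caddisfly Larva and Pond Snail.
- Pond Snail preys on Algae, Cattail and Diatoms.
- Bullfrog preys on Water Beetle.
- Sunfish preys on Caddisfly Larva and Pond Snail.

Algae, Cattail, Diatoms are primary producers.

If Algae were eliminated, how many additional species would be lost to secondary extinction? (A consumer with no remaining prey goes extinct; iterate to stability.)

Remove Algae.
Round 1: Caddisfly Larva (all prey gone) → extinct.
No further losses. Total secondary extinctions: 1.

1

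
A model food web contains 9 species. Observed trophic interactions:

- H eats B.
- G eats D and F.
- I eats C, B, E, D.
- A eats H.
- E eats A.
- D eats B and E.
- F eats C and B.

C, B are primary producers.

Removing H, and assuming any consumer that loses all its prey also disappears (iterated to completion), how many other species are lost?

Remove H.
Round 1: A (all prey gone) → extinct.
Round 2: E (all prey gone) → extinct.
No further losses. Total secondary extinctions: 2.

2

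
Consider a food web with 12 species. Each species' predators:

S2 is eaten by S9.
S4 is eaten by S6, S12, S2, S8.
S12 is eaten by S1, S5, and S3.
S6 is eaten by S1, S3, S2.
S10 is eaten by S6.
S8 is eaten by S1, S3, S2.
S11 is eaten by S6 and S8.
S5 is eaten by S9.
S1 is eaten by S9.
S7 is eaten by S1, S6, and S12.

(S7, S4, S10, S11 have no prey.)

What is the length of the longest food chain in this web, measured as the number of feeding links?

3 links

One longest chain: S4 → S8 → S2 → S9.
It has 4 species and 3 links.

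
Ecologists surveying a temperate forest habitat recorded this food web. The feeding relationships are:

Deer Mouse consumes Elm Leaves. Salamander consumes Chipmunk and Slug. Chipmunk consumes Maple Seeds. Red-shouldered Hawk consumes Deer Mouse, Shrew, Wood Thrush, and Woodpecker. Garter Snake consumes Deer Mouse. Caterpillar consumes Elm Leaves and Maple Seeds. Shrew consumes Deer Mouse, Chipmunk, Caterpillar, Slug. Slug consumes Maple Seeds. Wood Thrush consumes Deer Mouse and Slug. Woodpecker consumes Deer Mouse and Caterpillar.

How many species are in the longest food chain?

One longest chain: Maple Seeds → Slug → Shrew → Red-shouldered Hawk.
It has 4 species and 3 links.

4 species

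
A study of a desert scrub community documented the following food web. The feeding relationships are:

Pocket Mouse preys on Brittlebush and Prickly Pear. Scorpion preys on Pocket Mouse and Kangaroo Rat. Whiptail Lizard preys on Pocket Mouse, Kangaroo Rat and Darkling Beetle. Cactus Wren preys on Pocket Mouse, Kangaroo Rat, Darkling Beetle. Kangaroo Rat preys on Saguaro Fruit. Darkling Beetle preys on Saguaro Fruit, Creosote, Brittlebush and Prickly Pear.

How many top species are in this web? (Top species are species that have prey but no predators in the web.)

Top species (has prey, but nothing eats it): Scorpion, Cactus Wren, Whiptail Lizard.
Count: 3.

3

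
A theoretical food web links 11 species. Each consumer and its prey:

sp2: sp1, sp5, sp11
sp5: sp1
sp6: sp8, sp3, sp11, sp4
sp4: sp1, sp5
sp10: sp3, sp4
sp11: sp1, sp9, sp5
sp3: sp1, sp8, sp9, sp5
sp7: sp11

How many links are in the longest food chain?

One longest chain: sp1 → sp5 → sp3 → sp6.
It has 4 species and 3 links.

3 links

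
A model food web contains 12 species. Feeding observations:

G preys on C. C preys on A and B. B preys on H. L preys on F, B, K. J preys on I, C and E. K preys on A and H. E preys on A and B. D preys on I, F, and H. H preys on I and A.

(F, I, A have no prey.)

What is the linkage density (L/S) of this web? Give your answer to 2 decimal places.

L/S = 1.58

There are L = 19 links among S = 12 species.
L/S = 19/12 = 1.5833 ≈ 1.58.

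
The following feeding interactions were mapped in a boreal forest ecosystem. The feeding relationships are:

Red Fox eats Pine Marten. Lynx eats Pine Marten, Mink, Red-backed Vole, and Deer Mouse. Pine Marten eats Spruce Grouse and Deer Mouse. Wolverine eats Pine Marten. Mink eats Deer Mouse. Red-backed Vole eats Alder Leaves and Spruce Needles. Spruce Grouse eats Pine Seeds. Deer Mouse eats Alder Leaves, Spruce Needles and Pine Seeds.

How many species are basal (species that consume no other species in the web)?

3

Basal species (no prey listed): Spruce Needles, Pine Seeds, Alder Leaves.
Count: 3.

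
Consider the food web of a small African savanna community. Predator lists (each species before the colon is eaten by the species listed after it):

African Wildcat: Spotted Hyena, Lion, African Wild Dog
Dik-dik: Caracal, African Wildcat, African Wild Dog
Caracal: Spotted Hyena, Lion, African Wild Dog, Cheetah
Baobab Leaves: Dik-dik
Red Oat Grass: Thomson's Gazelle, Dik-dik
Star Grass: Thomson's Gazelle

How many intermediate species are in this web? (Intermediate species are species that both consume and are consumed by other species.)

3

Intermediate species (has both prey and predators): Dik-dik, Caracal, African Wildcat.
Count: 3.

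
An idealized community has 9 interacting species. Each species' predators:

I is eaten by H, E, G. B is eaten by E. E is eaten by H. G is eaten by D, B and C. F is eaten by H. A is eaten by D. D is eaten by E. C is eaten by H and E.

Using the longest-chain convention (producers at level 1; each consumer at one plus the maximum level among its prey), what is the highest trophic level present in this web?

5

Producers (level 1): F, A, I.
I → G → D → E → H gives H level 5.
No species has a prey at level 5, so no species reaches level 6.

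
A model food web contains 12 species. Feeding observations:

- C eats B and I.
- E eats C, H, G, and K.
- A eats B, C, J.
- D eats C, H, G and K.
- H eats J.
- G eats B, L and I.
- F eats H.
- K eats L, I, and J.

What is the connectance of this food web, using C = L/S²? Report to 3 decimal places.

The web has S = 12 species and L = 21 feeding links.
C = L / S² = 21 / 144 = 0.1458 ≈ 0.146.

C = 0.146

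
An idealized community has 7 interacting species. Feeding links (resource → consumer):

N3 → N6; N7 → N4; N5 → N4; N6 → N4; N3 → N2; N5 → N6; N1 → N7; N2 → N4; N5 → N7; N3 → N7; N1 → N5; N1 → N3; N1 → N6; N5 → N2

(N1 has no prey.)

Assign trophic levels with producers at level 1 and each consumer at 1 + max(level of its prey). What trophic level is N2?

Trophic level 3

N1 is a producer → level 1.
N5 eats N1 → level 2.
N2 eats N5 (level 2); other prey at levels: N3 2 → level 3.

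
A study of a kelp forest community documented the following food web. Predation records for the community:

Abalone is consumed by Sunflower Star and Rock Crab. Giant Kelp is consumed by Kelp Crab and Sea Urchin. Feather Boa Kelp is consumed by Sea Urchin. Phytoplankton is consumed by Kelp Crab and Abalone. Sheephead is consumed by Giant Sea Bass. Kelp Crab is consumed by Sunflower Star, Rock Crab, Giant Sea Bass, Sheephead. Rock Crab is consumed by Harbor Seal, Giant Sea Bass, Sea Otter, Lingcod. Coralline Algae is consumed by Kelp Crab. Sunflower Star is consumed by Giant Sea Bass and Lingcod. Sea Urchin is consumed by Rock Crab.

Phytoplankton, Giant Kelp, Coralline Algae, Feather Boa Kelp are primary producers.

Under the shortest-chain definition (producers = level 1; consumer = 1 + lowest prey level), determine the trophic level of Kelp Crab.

Trophic level 2

Phytoplankton is a producer → level 1.
Kelp Crab eats Phytoplankton → level 2.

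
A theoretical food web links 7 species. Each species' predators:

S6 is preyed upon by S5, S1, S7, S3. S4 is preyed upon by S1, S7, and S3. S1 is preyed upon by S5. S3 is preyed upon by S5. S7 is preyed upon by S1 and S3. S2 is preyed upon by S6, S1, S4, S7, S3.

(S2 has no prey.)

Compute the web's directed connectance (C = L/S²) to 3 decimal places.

C = 0.327

The web has S = 7 species and L = 16 feeding links.
C = L / S² = 16 / 49 = 0.3265 ≈ 0.327.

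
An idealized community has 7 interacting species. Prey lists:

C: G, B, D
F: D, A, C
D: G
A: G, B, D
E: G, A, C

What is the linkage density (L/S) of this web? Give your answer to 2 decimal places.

There are L = 13 links among S = 7 species.
L/S = 13/7 = 1.8571 ≈ 1.86.

L/S = 1.86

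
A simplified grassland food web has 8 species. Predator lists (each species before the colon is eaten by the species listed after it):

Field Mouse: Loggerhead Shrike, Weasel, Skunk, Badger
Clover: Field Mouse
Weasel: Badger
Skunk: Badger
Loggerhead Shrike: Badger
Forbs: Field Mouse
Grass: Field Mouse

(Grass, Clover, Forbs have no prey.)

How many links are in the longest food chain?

One longest chain: Grass → Field Mouse → Loggerhead Shrike → Badger.
It has 4 species and 3 links.

3 links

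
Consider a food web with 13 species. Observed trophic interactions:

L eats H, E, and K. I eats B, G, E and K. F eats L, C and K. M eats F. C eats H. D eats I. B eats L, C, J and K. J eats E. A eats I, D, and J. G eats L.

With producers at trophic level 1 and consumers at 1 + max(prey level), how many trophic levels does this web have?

Producers (level 1): K, E, H.
K → L → G → I → D → A gives A level 6.
No species has a prey at level 6, so no species reaches level 7.

6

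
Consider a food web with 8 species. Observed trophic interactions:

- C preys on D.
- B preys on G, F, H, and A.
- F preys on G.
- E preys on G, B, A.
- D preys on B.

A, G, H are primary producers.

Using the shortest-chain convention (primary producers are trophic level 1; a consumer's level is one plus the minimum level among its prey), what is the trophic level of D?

Trophic level 3

A is a producer → level 1.
B eats A → level 2.
D eats B → level 3.
No prey of D is below level 2, so 3 is the minimum.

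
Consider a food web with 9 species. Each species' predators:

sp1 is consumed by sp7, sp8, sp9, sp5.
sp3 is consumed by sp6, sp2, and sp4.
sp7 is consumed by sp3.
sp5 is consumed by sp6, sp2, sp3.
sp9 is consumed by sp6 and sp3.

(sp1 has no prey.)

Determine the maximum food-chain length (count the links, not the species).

One longest chain: sp1 → sp5 → sp3 → sp2.
It has 4 species and 3 links.

3 links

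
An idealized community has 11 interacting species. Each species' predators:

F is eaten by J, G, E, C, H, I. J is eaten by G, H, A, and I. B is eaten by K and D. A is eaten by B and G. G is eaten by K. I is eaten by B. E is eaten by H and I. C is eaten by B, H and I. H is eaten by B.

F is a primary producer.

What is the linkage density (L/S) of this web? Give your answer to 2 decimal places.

There are L = 22 links among S = 11 species.
L/S = 22/11 = 2.0000 ≈ 2.00.

L/S = 2.00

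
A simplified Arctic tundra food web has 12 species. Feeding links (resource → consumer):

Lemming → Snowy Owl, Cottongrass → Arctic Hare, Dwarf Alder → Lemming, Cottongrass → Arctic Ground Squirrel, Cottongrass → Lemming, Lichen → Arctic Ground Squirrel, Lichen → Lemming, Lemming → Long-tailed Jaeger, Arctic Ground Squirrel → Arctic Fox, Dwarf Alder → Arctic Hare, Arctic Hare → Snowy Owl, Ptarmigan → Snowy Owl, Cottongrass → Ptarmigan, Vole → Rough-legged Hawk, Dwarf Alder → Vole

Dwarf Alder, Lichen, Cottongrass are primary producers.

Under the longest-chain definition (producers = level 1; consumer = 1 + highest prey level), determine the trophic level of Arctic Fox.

Trophic level 3

Lichen is a producer → level 1.
Arctic Ground Squirrel eats Lichen (level 1); other prey at levels: Cottongrass 1 → level 2.
Arctic Fox eats Arctic Ground Squirrel → level 3.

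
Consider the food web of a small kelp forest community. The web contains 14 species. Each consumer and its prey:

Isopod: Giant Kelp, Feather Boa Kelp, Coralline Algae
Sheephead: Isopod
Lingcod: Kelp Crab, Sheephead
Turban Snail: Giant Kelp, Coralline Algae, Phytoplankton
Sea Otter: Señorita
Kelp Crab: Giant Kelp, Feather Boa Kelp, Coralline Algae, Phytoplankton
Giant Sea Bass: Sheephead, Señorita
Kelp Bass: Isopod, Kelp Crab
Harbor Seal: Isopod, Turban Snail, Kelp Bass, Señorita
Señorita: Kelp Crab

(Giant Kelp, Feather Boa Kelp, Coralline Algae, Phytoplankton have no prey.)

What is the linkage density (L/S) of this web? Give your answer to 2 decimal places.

There are L = 23 links among S = 14 species.
L/S = 23/14 = 1.6429 ≈ 1.64.

L/S = 1.64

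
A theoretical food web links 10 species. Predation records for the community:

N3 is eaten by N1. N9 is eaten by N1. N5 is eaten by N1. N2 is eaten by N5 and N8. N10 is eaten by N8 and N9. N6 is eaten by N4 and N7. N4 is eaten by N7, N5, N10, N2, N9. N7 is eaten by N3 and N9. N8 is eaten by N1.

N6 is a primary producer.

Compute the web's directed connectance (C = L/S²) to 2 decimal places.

C = 0.17

The web has S = 10 species and L = 17 feeding links.
C = L / S² = 17 / 100 = 0.1700 ≈ 0.17.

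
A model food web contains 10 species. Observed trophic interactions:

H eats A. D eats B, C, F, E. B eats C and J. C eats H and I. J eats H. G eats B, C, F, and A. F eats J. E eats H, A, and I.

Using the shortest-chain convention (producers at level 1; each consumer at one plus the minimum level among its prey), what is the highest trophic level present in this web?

4

Producers (level 1): I, A.
Following each consumer down to its lowest-level prey: A → H → J → F (levels 1 through 4).
All prey of F (J 3) are at level 3 or above, so F is at level 1 + 3 = 4.
Every consumer has at least one prey at level 3 or below, so none exceeds level 4.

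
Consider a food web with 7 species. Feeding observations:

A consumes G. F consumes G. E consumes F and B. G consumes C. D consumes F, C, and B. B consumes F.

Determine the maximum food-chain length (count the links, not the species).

4 links

One longest chain: C → G → F → B → D.
It has 5 species and 4 links.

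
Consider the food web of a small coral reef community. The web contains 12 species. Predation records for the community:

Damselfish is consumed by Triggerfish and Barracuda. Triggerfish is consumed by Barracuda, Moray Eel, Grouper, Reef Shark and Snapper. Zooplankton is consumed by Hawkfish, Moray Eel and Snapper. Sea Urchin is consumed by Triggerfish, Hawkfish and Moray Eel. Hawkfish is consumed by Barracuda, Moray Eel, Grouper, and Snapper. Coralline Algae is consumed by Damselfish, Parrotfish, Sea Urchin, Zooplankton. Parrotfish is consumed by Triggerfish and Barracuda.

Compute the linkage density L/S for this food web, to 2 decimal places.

L/S = 1.92

There are L = 23 links among S = 12 species.
L/S = 23/12 = 1.9167 ≈ 1.92.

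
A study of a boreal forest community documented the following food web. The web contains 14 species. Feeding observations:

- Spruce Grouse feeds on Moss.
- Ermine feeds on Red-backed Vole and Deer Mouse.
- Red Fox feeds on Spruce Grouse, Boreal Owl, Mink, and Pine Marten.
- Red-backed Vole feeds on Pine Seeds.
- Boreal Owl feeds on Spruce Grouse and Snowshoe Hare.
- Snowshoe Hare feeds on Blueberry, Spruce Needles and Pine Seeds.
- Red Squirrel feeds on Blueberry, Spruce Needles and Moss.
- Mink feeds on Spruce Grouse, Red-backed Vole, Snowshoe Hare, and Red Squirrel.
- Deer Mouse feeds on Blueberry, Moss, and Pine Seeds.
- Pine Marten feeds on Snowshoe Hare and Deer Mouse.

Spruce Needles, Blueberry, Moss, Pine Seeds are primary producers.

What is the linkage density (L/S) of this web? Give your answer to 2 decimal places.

L/S = 1.79

There are L = 25 links among S = 14 species.
L/S = 25/14 = 1.7857 ≈ 1.79.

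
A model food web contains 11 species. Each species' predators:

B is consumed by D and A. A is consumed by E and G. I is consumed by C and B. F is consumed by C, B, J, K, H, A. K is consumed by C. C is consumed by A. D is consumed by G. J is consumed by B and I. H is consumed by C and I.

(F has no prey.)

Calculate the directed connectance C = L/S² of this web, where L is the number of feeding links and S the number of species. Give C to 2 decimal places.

The web has S = 11 species and L = 19 feeding links.
C = L / S² = 19 / 121 = 0.1570 ≈ 0.16.

C = 0.16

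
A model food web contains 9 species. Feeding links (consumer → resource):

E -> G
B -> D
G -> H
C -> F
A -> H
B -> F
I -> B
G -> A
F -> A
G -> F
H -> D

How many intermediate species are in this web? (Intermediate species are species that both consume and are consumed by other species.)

Intermediate species (has both prey and predators): H, A, F, G, B.
Count: 5.

5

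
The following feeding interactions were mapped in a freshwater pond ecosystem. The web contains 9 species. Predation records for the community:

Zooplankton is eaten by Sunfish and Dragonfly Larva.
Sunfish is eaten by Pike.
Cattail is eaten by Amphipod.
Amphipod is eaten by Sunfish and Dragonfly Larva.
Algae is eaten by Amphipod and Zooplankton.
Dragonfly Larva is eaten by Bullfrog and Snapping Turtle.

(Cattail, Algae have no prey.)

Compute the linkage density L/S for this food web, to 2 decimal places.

L/S = 1.11

There are L = 10 links among S = 9 species.
L/S = 10/9 = 1.1111 ≈ 1.11.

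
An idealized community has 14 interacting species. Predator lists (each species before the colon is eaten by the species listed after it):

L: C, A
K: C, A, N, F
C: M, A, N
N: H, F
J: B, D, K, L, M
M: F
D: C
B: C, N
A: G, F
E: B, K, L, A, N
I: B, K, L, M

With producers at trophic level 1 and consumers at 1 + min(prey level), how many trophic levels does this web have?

3

Producers (level 1): J, I, E.
Following each consumer down to its lowest-level prey: J → M → F (levels 1 through 3).
All prey of F (M 2, A 2, N 2, K 2) are at level 2 or above, so F is at level 1 + 2 = 3.
Every consumer has at least one prey at level 2 or below, so none exceeds level 3.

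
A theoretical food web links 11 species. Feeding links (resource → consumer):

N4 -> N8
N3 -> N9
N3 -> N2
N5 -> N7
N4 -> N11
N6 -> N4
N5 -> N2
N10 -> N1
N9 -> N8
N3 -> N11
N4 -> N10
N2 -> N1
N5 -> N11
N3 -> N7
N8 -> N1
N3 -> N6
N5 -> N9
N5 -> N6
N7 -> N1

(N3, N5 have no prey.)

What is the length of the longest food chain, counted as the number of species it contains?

5 species

One longest chain: N3 → N6 → N4 → N10 → N1.
It has 5 species and 4 links.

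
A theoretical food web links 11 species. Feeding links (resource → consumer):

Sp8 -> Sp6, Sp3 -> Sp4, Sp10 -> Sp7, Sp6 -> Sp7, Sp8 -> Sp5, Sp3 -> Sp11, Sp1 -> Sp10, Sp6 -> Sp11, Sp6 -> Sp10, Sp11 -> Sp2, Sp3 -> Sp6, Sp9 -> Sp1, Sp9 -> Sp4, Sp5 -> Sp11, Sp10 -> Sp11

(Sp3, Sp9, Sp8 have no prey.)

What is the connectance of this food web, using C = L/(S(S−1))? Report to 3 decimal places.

The web has S = 11 species and L = 15 feeding links.
C = L / (S(S−1)) = 15 / 110 = 0.1364 ≈ 0.136.

C = 0.136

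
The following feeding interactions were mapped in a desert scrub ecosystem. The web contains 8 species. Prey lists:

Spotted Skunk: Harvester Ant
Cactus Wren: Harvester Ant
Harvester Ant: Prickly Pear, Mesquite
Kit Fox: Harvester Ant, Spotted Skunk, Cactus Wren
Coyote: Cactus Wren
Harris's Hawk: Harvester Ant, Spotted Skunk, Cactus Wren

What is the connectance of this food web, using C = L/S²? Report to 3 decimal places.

The web has S = 8 species and L = 11 feeding links.
C = L / S² = 11 / 64 = 0.1719 ≈ 0.172.

C = 0.172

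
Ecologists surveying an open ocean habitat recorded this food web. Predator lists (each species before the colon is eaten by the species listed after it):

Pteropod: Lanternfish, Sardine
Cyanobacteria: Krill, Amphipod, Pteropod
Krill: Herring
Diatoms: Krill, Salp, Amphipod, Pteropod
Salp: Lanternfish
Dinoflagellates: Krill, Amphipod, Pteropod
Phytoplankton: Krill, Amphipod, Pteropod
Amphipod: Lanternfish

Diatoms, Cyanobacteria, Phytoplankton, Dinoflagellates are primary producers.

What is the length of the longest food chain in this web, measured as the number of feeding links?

2 links

One longest chain: Diatoms → Krill → Herring.
It has 3 species and 2 links.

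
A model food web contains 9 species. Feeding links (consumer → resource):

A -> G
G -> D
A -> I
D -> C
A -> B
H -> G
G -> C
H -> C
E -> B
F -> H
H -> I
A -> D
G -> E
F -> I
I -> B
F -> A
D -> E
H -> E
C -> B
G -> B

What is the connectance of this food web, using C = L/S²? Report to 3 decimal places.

C = 0.247

The web has S = 9 species and L = 20 feeding links.
C = L / S² = 20 / 81 = 0.2469 ≈ 0.247.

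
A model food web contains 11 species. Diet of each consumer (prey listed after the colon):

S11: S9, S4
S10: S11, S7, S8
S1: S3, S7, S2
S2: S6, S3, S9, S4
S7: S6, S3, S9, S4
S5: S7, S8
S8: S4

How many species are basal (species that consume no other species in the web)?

Basal species (no prey listed): S6, S3, S9, S4.
Count: 4.

4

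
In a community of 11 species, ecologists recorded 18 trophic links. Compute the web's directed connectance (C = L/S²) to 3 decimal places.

The web has S = 11 species and L = 18 feeding links.
C = L / S² = 18 / 121 = 0.1488 ≈ 0.149.

C = 0.149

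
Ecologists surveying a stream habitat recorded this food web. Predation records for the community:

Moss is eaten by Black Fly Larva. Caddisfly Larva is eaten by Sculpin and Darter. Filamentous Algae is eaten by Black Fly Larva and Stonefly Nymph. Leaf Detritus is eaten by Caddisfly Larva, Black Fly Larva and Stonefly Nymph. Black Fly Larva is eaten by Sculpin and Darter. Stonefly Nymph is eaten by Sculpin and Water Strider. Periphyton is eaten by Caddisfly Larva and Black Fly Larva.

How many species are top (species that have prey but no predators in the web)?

3

Top species (has prey, but nothing eats it): Darter, Sculpin, Water Strider.
Count: 3.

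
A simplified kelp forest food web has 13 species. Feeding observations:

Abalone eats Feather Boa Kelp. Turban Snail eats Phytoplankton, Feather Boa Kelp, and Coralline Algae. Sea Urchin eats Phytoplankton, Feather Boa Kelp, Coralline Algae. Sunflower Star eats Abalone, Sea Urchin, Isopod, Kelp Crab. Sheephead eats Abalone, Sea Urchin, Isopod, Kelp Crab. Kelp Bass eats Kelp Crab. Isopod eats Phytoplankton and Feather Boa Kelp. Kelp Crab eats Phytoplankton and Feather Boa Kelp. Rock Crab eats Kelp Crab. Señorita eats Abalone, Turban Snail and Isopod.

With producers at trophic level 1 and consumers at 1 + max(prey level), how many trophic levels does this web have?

Producers (level 1): Feather Boa Kelp, Phytoplankton, Coralline Algae.
Feather Boa Kelp → Kelp Crab → Rock Crab gives Rock Crab level 3.
No species has a prey at level 3, so no species reaches level 4.

3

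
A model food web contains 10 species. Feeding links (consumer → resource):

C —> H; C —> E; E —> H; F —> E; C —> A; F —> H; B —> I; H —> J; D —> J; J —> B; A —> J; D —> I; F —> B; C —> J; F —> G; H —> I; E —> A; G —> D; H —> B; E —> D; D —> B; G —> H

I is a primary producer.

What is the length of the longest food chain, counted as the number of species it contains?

6 species

One longest chain: I → B → J → H → G → F.
It has 6 species and 5 links.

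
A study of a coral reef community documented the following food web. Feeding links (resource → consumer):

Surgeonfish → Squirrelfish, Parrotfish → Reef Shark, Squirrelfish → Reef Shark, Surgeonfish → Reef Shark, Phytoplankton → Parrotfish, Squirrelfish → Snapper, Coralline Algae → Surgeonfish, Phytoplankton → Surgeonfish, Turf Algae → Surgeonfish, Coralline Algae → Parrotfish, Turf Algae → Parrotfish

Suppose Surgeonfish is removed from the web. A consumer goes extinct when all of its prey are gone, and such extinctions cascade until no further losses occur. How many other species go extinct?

Remove Surgeonfish.
Round 1: Squirrelfish (all prey gone) → extinct.
Round 2: Snapper (all prey gone) → extinct.
No further losses. Total secondary extinctions: 2.

2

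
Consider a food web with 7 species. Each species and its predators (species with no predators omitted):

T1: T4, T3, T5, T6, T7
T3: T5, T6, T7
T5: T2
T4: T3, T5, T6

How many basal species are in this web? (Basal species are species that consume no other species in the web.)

1

Basal species (no prey listed): T1.
Count: 1.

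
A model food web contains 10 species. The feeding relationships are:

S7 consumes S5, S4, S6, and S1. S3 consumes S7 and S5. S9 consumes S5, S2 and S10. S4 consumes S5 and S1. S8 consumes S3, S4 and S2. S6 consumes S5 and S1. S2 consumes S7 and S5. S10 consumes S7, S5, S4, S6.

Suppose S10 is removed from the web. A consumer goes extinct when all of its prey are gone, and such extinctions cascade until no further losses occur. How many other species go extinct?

0

Remove S10.
Every predator of it retains at least one other prey: S9 still has S5, S2.
No consumer loses all prey, so no secondary extinctions occur.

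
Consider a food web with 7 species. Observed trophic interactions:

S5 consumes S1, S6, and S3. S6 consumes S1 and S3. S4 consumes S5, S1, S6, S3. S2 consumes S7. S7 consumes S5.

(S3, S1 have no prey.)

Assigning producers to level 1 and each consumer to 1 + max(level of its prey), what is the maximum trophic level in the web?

Producers (level 1): S3, S1.
S3 → S6 → S5 → S7 → S2 gives S2 level 5.
No species has a prey at level 5, so no species reaches level 6.

5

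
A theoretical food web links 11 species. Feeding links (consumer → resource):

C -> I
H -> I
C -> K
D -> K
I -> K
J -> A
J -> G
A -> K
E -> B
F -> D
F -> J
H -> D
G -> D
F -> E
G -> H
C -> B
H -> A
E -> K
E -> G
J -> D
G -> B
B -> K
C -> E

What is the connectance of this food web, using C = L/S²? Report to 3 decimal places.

C = 0.190

The web has S = 11 species and L = 23 feeding links.
C = L / S² = 23 / 121 = 0.1901 ≈ 0.190.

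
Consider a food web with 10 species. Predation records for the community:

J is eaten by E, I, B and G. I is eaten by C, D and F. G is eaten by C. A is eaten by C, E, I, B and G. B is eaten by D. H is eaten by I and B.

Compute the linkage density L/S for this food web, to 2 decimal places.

There are L = 16 links among S = 10 species.
L/S = 16/10 = 1.6000 ≈ 1.60.

L/S = 1.60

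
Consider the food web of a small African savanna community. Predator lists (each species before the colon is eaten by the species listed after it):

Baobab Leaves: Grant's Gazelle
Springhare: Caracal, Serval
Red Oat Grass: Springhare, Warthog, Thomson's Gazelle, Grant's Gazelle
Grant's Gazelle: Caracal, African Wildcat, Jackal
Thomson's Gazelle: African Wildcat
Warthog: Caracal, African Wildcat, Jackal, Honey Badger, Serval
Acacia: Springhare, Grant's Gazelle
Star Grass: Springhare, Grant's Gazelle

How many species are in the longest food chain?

3 species

One longest chain: Red Oat Grass → Springhare → Caracal.
It has 3 species and 2 links.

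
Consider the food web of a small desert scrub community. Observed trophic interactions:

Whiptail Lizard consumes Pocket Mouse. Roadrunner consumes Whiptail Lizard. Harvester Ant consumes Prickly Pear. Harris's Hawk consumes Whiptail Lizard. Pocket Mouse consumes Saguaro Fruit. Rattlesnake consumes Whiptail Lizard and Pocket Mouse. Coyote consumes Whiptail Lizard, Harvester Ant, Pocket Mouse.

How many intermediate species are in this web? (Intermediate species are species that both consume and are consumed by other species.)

Intermediate species (has both prey and predators): Harvester Ant, Pocket Mouse, Whiptail Lizard.
Count: 3.

3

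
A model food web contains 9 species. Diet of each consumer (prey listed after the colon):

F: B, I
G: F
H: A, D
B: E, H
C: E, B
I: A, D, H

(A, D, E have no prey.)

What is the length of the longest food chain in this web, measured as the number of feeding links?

4 links

One longest chain: A → H → B → F → G.
It has 5 species and 4 links.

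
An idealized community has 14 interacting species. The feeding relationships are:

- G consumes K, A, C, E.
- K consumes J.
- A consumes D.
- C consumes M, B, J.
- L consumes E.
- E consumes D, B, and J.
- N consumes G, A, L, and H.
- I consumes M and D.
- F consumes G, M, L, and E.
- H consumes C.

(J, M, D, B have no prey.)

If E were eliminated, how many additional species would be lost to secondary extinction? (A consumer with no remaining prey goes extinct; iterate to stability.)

1

Remove E.
Round 1: L (all prey gone) → extinct.
No further losses. Total secondary extinctions: 1.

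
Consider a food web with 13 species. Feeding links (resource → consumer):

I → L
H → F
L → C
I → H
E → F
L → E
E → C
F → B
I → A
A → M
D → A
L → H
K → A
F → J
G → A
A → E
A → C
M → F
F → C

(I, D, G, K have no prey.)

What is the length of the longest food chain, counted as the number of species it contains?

One longest chain: I → L → H → F → B.
It has 5 species and 4 links.

5 species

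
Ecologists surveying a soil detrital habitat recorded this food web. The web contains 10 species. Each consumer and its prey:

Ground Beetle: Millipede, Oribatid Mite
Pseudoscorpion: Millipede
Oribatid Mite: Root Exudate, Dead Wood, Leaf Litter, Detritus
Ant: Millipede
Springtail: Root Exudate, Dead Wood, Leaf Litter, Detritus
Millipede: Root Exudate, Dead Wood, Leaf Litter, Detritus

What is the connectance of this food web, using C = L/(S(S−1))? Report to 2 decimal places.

C = 0.18

The web has S = 10 species and L = 16 feeding links.
C = L / (S(S−1)) = 16 / 90 = 0.1778 ≈ 0.18.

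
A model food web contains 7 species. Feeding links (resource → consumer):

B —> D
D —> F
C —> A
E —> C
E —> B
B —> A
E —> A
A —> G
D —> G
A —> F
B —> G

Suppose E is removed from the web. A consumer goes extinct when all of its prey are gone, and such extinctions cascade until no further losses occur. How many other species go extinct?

6

Remove E.
Round 1: C (all prey gone), B (all prey gone) → extinct.
Round 2: A (all prey gone), D (all prey gone) → extinct.
Round 3: F (all prey gone), G (all prey gone) → extinct.
No further losses. Total secondary extinctions: 6.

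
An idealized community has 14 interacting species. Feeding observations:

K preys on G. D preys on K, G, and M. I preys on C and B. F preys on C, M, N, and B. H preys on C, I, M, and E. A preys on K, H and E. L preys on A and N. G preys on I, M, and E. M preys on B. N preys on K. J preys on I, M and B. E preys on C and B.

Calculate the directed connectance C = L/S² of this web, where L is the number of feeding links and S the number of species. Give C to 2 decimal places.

The web has S = 14 species and L = 29 feeding links.
C = L / S² = 29 / 196 = 0.1480 ≈ 0.15.

C = 0.15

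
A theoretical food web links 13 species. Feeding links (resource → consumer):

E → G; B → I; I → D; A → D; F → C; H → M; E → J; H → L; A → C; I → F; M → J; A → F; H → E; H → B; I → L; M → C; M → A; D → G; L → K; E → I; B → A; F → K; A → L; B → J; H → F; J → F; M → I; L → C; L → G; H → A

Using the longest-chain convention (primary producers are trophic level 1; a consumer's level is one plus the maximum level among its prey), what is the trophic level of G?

H is a producer → level 1.
B eats H → level 2.
I eats B (level 2); other prey at levels: M 2, E 2 → level 3.
L eats I (level 3); other prey at levels: H 1, A 3 → level 4.
G eats L (level 4); other prey at levels: E 2, D 4 → level 5.

Trophic level 5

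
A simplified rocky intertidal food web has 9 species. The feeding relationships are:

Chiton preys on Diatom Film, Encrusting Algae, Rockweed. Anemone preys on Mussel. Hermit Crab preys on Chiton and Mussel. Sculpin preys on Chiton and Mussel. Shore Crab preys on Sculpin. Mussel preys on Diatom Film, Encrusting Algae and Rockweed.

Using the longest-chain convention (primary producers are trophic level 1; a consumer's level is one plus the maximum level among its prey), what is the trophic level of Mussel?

Encrusting Algae is a producer → level 1.
Mussel eats Encrusting Algae (level 1); other prey at levels: Diatom Film 1, Rockweed 1 → level 2.

Trophic level 2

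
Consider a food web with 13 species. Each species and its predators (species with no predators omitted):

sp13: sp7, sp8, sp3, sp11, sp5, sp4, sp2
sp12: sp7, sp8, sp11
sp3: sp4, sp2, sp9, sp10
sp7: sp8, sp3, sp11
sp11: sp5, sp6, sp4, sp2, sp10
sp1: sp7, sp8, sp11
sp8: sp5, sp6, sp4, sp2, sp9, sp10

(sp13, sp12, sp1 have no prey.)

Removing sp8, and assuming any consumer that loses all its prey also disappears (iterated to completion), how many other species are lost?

0

Remove sp8.
Every predator of it retains at least one other prey: sp5 still has sp13, sp11; sp6 still has sp11; sp4 still has sp13, sp3, sp11; sp2 still has sp13, sp3, sp11; sp9 still has sp3; sp10 still has sp3, sp11.
No consumer loses all prey, so no secondary extinctions occur.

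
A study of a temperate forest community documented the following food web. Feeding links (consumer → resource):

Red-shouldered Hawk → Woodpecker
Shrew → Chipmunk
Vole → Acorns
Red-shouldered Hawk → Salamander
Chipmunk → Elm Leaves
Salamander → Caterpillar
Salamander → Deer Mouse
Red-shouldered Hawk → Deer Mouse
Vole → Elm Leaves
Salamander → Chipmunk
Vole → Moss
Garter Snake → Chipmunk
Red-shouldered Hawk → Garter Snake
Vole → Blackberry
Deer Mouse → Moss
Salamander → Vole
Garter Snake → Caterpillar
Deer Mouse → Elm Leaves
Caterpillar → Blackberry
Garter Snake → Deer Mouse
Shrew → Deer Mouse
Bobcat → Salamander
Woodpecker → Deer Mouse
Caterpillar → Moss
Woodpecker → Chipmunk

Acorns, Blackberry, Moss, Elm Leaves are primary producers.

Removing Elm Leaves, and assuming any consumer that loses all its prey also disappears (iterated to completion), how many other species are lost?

1

Remove Elm Leaves.
Round 1: Chipmunk (all prey gone) → extinct.
No further losses. Total secondary extinctions: 1.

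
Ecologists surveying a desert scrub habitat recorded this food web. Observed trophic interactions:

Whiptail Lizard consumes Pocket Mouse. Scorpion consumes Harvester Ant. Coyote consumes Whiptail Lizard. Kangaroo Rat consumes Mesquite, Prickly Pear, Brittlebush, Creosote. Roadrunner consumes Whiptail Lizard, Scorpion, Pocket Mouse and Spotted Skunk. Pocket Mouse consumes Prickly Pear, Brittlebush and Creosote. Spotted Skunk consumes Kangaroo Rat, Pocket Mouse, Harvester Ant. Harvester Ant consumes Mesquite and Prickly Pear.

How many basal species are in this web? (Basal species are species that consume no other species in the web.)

Basal species (no prey listed): Creosote, Brittlebush, Prickly Pear, Mesquite.
Count: 4.

4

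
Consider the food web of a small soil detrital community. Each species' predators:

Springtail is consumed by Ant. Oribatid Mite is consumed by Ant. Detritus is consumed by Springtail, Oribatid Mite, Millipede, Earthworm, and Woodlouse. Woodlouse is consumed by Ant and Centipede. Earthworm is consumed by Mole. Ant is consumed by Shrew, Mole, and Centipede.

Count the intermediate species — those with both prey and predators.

Intermediate species (has both prey and predators): Oribatid Mite, Woodlouse, Earthworm, Springtail, Ant.
Count: 5.

5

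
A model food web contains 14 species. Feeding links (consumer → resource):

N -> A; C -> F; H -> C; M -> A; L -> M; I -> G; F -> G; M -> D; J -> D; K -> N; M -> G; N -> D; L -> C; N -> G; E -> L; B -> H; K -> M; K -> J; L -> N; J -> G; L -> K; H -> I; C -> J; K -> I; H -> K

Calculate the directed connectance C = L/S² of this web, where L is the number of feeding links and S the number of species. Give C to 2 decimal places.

The web has S = 14 species and L = 25 feeding links.
C = L / S² = 25 / 196 = 0.1276 ≈ 0.13.

C = 0.13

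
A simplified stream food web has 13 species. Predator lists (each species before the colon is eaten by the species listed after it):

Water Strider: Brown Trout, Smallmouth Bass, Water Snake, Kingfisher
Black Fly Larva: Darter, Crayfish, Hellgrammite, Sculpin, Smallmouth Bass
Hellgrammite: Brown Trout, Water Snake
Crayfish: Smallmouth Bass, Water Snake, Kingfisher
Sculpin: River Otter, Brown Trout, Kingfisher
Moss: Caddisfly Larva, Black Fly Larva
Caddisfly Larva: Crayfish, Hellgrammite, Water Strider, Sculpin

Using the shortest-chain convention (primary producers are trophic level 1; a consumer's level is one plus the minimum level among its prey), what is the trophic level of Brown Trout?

Trophic level 4

Moss is a producer → level 1.
Caddisfly Larva eats Moss → level 2.
Hellgrammite eats Caddisfly Larva → level 3.
Brown Trout eats Hellgrammite → level 4.
No prey of Brown Trout is below level 3, so 4 is the minimum.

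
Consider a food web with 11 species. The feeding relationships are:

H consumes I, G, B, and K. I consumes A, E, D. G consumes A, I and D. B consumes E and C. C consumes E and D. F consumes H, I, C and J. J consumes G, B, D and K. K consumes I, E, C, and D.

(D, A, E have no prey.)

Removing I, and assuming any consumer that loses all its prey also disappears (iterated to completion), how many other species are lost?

Remove I.
Every predator of it retains at least one other prey: G still has D, A; K still has D, E, C; H still has G, K, B; F still has C, J, H.
No consumer loses all prey, so no secondary extinctions occur.

0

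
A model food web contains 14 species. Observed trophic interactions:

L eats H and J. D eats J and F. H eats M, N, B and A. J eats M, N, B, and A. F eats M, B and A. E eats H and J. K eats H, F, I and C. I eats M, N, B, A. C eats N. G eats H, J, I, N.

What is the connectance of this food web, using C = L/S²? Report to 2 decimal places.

C = 0.15

The web has S = 14 species and L = 30 feeding links.
C = L / S² = 30 / 196 = 0.1531 ≈ 0.15.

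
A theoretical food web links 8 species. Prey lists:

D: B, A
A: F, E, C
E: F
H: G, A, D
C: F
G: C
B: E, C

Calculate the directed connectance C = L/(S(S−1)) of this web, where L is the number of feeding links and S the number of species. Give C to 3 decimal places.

C = 0.232

The web has S = 8 species and L = 13 feeding links.
C = L / (S(S−1)) = 13 / 56 = 0.2321 ≈ 0.232.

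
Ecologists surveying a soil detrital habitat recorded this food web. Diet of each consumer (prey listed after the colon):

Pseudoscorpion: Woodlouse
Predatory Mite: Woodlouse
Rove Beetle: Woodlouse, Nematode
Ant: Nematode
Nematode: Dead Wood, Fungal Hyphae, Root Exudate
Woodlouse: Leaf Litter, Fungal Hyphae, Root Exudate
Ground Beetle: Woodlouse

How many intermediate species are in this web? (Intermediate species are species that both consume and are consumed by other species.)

2

Intermediate species (has both prey and predators): Woodlouse, Nematode.
Count: 2.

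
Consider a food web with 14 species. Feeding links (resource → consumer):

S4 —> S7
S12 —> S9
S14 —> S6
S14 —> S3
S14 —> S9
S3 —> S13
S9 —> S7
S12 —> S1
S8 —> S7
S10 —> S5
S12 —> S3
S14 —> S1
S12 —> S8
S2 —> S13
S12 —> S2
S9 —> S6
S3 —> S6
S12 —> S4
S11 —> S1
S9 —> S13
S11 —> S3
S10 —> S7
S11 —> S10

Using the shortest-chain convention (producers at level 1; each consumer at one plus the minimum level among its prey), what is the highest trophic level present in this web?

3

Producers (level 1): S12, S14, S11.
Following each consumer down to its lowest-level prey: S11 → S10 → S7 (levels 1 through 3).
All prey of S7 (S10 2, S4 2, S8 2, S9 2) are at level 2 or above, so S7 is at level 1 + 2 = 3.
Every consumer has at least one prey at level 2 or below, so none exceeds level 3.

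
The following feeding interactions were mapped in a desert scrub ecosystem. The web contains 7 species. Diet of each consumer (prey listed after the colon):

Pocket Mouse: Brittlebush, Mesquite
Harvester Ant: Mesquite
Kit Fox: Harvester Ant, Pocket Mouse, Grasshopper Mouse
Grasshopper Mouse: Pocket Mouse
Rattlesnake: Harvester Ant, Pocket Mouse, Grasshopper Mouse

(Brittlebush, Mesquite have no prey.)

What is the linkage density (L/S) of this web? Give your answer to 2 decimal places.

There are L = 10 links among S = 7 species.
L/S = 10/7 = 1.4286 ≈ 1.43.

L/S = 1.43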